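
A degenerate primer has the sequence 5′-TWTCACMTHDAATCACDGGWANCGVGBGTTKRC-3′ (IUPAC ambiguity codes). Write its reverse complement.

5'-GYMAACVCBCGNTWCCHGTGATTHDAKGTGAWA-3'

Standard pairs A↔T, G↔C; ambiguity codes pair R↔Y, M↔K, W↔W, B↔V, D↔H, N↔N. Complement (AWAGTGKADHTTAGTGHCCWTNGCBCVCAAMYG), then reverse for 5'→3'.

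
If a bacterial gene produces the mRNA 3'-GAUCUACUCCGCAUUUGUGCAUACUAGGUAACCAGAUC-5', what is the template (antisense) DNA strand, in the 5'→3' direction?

5′-CTAGATGAGGCGTAAACACGTATGATCCATTGGTCTAG-3′

Written 5'→3' the mRNA is CUAGACCAAUGGAUCAUACGUGUUUACGCCUCAUCUAG, so the coding DNA strand is CTAGACCAATGGATCATACGTGTTTACGCCTCATCTAG. The template is its reverse complement.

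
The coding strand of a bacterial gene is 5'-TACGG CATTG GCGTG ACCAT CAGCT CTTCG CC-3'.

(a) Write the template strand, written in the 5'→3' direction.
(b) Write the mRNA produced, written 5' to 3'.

(a) 5′-GGCGAAGAGCTGATGGTCACGCCAATGCCGTA-3′
(b) 5'-UACGGCAUUGGCGUGACCAUCAGCUCUUCGCC-3'

(a) The template strand is the reverse complement of the coding strand: complement ATGCCGTAACCGCACTGGTAGTCGAGAAGCGG, then reverse.
(b) mRNA matches the coding strand with T→U.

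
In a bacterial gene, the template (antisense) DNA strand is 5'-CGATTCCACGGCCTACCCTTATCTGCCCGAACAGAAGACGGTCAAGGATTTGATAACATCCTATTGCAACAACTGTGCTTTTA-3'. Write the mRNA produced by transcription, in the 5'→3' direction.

RNA polymerase reads the template 3'→5' and synthesizes mRNA 5'→3' by base-pairing (A→U, T→A, G↔C). The complement of the template is GCTAAGGTGCCGGATGGGAATAGACGGGCTTGTCTTCTGCCAGTTCCTAAACTATTGTAGGATAACGTTGTTGACACGAAAAT; antiparallel, so 5'→3' the coding strand is TAAAAGCACAGTTGTTGCAATAGGATGTTATCAAATCCTTGACCGTCTTCTGTTCGGGCAGATAAGGGTAGGCCGTGGAATCG. Replace T with U for the mRNA.

5'-UAAAAGCACAGUUGUUGCAAUAGGAUGUUAUCAAAUCCUUGACCGUCUUCUGUUCGGGCAGAUAAGGGUAGGCCGUGGAAUCG-3'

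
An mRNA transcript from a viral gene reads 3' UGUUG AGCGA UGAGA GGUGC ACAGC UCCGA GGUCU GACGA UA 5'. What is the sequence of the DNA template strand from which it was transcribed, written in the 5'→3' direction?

5′-ACAACTCGCTACTCTCCACGTGTCGAGGCTCCAGACTGCTAT-3′

Written 5'→3' the mRNA is AUAGCAGUCUGGAGCCUCGACACGUGGAGAGUAGCGAGUUGU, so the coding DNA strand is ATAGCAGTCTGGAGCCTCGACACGTGGAGAGTAGCGAGTTGT. The template is its reverse complement.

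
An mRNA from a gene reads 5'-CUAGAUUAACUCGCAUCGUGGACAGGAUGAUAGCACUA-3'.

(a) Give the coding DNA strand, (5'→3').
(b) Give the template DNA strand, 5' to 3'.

(a) The coding strand matches the mRNA with U→T.
(b) The template strand is the reverse complement of the coding strand.

(a) 5'-CTAGATTAACTCGCATCGTGGACAGGATGATAGCACTA-3'
(b) 5'-TAGTGCTATCATCCTGTCCACGATGCGAGTTAATCTAG-3'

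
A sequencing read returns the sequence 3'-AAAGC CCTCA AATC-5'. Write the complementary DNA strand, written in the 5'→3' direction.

The strand is given 3'→5', so its complement runs 5'→3' in the same left-to-right order: pair each base A↔T, G↔C.

5′-TTTCGGGAGTTTAG-3′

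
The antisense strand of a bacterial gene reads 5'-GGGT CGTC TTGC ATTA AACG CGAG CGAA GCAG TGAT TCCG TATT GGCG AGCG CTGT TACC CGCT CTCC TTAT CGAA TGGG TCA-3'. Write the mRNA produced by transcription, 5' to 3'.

The mRNA has the sequence of the coding strand (reverse complement of the template) with T→U. Reverse complement of GGGTCGTCTTGCATTAAACGCGAGCGAAGCAGTGATTCCGTATTGGCGAGCGCTGTTACCCGCTCTCCTTATCGAATGGGTCA is TGACCCATTCGATAAGGAGAGCGGGTAACAGCGCTCGCCAATACGGAATCACTGCTTCGCTCGCGTTTAATGCAAGACGACCC; then T→U.

5'-UGACCCAUUCGAUAAGGAGAGCGGGUAACAGCGCUCGCCAAUACGGAAUCACUGCUUCGCUCGCGUUUAAUGCAAGACGACCC-3'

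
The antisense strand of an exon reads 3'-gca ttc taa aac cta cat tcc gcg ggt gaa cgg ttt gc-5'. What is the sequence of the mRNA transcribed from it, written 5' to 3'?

5'-CGUAAGAUUUUGGAUGUAAGGCGCCCACUUGCCAAACG-3'

Reading the template 3'→5' as shown, RNA polymerase pairs each base (A→U, T→A, G↔C) to build mRNA 5'→3' directly.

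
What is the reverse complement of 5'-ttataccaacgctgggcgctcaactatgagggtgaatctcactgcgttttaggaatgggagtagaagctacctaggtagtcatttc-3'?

5'-GAAATGACTACCTAGGTAGCTTCTACTCCCATTCCTAAAACGCAGTGAGATTCACCCTCATAGTTGAGCGCCCAGCGTTGGTATAA-3'

Complement each base (A↔T, G↔C): AATATGGTTGCGACCCGCGAGTTGATACTCCCACTTAGAGTGACGCAAAATCCTTACCCTCATCTTCGATGGATCCATCAGTAAAG. Then reverse.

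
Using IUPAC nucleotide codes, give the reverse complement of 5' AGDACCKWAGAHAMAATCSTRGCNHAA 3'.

Standard pairs A↔T, G↔C; ambiguity codes pair R↔Y, M↔K, W↔W, S↔S, D↔H, N↔N. Complement (TCHTGGMWTCTDTKTTAGSAYCGNDTT), then reverse for 5'→3'.

5′-TTDNGCYASGATTKTDTCTWMGGTHCT-3′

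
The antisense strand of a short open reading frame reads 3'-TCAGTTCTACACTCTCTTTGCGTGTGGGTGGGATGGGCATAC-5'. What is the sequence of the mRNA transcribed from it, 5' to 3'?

5'-AGUCAAGAUGUGAGAGAAACGCACACCCACCCUACCCGUAUG-3'

Reading the template 3'→5' as shown, RNA polymerase pairs each base (A→U, T→A, G↔C) to build mRNA 5'→3' directly.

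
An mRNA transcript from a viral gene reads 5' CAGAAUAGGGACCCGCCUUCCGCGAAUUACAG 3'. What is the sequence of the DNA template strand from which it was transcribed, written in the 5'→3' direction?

5′-CTGTAATTCGCGGAAGGCGGGTCCCTATTCTG-3′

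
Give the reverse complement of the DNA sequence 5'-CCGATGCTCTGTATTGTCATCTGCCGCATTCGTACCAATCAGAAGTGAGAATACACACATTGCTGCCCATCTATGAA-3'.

Complement each base (A↔T, G↔C): GGCTACGAGACATAACAGTAGACGGCGTAAGCATGGTTAGTCTTCACTCTTATGTGTGTAACGACGGGTAGATACTT. Then reverse.

5′-TTCATAGATGGGCAGCAATGTGTGTATTCTCACTTCTGATTGGTACGAATGCGGCAGATGACAATACAGAGCATCGG-3′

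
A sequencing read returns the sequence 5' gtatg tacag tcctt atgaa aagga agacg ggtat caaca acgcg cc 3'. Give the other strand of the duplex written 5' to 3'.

Pairing A↔T and G↔C gives CATACATGTCAGGAATACTTTTCCTTCTGCCCATAGTTGTTGCGCGG, running 3'→5'. Reverse for the 5'→3' convention.

5'-GGCGCGTTGTTGATACCCGTCTTCCTTTTCATAAGGACTGTACATAC-3'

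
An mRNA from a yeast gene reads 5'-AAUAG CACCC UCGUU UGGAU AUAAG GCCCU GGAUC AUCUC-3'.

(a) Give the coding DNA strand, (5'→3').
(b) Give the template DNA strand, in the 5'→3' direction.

(a) The coding strand matches the mRNA with U→T.
(b) The template strand is the reverse complement of the coding strand.

(a) 5'-AATAGCACCCTCGTTTGGATATAAGGCCCTGGATCATCTC-3'
(b) 5′-GAGATGATCCAGGGCCTTATATCCAAACGAGGGTGCTATT-3′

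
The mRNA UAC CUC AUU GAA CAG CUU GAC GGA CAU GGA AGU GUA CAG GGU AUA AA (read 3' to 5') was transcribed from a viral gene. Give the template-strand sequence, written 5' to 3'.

Written 5'→3' the mRNA is AAAUAUGGGACAUGUGAAGGUACAGGCAGUUCGACAAGUUACUCCAU, so the coding DNA strand is AAATATGGGACATGTGAAGGTACAGGCAGTTCGACAAGTTACTCCAT. The template is its reverse complement.

5'-ATGGAGTAACTTGTCGAACTGCCTGTACCTTCACATGTCCCATATTT-3'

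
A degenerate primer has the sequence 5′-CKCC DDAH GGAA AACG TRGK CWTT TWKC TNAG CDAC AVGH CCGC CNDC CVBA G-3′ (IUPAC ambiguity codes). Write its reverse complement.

Standard pairs A↔T, G↔C; ambiguity codes pair R↔Y, K↔M, W↔W, B↔V, D↔H, N↔N. Complement (GMGGHHTDCCTTTTGCAYCMGWAAAWMGANTCGHTGTBCDGGCGGNHGGBVTC), then reverse for 5'→3'.

5'-CTVBGGHNGGCGGDCBTGTHGCTNAGMWAAAWGMCYACGTTTTCCDTHHGGMG-3'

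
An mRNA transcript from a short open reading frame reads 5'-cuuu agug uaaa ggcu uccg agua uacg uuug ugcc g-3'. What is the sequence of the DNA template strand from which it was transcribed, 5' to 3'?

5'-CGGCACAAACGTATACTCGGAAGCCTTTACACTAAAG-3'

Replace U with T to get the coding DNA strand: CTTTAGTGTAAAGGCTTCCGAGTATACGTTTGTGCCG. The template strand is its reverse complement (complement GAAATCACATTTCCGAAGGCTCATATGCAAACACGGC, then reverse).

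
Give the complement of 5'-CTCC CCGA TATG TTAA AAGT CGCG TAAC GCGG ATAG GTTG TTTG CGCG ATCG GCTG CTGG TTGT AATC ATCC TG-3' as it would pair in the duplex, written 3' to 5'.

Base-pairing A↔T, G↔C gives the complement. The complementary strand is antiparallel, so paired with a 5'→3' strand it runs 3'→5'.

3'-GAGGGGCTATACAATTTTCAGCGCATTGCGCCTATCCAACAAACGCGCTAGCCGACGACCAACATTAGTAGGAC-5'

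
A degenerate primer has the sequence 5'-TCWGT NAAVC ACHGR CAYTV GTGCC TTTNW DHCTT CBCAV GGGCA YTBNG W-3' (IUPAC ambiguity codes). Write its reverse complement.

Standard pairs A↔T, G↔C; ambiguity codes pair R↔Y, W↔W, B↔V, D↔H, N↔N. Complement (AGWCANTTBGTGDCYGTRABCACGGAAANWHDGAAGVGTBCCCGTRAVNCW), then reverse for 5'→3'.

5'-WCNVARTGCCCBTGVGAAGDHWNAAAGGCACBARTGYCDGTGBTTNACWGA-3'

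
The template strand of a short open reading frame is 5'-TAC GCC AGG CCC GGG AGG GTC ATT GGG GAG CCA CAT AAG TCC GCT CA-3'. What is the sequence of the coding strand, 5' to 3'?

5'-TGAGCGGACTTATGTGGCTCCCCAATGACCCTCCCGGGCCTGGCGTA-3'

The coding strand is complementary and antiparallel to the template: take the complement (A↔T, G↔C) and reverse.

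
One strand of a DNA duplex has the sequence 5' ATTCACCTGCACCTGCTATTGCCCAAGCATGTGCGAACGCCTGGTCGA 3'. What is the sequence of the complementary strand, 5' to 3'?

5′-TCGACCAGGCGTTCGCACATGCTTGGGCAATAGCAGGTGCAGGTGAAT-3′

Pairing A↔T and G↔C gives TAAGTGGACGTGGACGATAACGGGTTCGTACACGCTTGCGGACCAGCT, running 3'→5'. Reverse for the 5'→3' convention.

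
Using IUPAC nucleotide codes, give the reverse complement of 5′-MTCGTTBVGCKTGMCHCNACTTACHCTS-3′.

Standard pairs A↔T, G↔C; ambiguity codes pair M↔K, S↔S, B↔V, H↔D, N↔N. Complement (KAGCAAVBCGMACKGDGNTGAATGDGAS), then reverse for 5'→3'.

5'-SAGDGTAAGTNGDGKCAMGCBVAACGAK-3'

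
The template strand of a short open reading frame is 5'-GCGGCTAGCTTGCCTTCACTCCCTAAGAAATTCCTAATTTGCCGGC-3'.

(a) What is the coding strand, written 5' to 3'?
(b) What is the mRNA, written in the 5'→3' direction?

(a) The coding strand is the reverse complement of the template: complement CGCCGATCGAACGGAAGTGAGGGATTCTTTAAGGATTAAACGGCCG, then reverse.
(b) mRNA has the coding-strand sequence with T→U.

(a) 5′-GCCGGCAAATTAGGAATTTCTTAGGGAGTGAAGGCAAGCTAGCCGC-3′
(b) 5'-GCCGGCAAAUUAGGAAUUUCUUAGGGAGUGAAGGCAAGCUAGCCGC-3'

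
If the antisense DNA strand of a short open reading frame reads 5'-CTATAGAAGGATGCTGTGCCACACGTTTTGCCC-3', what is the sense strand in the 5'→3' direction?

5'-GGGCAAAACGTGTGGCACAGCATCCTTCTATAG-3'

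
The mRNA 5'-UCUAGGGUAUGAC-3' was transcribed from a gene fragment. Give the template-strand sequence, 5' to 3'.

Replace U with T to get the coding DNA strand: TCTAGGGTATGAC. The template strand is its reverse complement (complement AGATCCCATACTG, then reverse).

5'-GTCATACCCTAGA-3'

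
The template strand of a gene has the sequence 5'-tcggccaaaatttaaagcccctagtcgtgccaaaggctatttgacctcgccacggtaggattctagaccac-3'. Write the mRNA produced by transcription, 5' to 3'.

The mRNA has the sequence of the coding strand (reverse complement of the template) with T→U. Reverse complement of TCGGCCAAAATTTAAAGCCCCTAGTCGTGCCAAAGGCTATTTGACCTCGCCACGGTAGGATTCTAGACCAC is GTGGTCTAGAATCCTACCGTGGCGAGGTCAAATAGCCTTTGGCACGACTAGGGGCTTTAAATTTTGGCCGA; then T→U.

5'-GUGGUCUAGAAUCCUACCGUGGCGAGGUCAAAUAGCCUUUGGCACGACUAGGGGCUUUAAAUUUUGGCCGA-3'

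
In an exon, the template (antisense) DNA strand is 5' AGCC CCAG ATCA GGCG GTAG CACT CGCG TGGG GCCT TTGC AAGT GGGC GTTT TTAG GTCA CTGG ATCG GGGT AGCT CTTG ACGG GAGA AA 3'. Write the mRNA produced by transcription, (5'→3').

The mRNA has the sequence of the coding strand (reverse complement of the template) with T→U. Reverse complement of AGCCCCAGATCAGGCGGTAGCACTCGCGTGGGGCCTTTGCAAGTGGGCGTTTTTAGGTCACTGGATCGGGGTAGCTCTTGACGGGAGAAA is TTTCTCCCGTCAAGAGCTACCCCGATCCAGTGACCTAAAAACGCCCACTTGCAAAGGCCCCACGCGAGTGCTACCGCCTGATCTGGGGCT; then T→U.

5'-UUUCUCCCGUCAAGAGCUACCCCGAUCCAGUGACCUAAAAACGCCCACUUGCAAAGGCCCCACGCGAGUGCUACCGCCUGAUCUGGGGCU-3'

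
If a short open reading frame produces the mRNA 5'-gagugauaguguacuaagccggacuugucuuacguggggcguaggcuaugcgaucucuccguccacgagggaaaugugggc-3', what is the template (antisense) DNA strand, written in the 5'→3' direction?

Replace U with T to get the coding DNA strand: GAGTGATAGTGTACTAAGCCGGACTTGTCTTACGTGGGGCGTAGGCTATGCGATCTCTCCGTCCACGAGGGAAATGTGGGC. The template strand is its reverse complement (complement CTCACTATCACATGATTCGGCCTGAACAGAATGCACCCCGCATCCGATACGCTAGAGAGGCAGGTGCTCCCTTTACACCCG, then reverse).

5′-GCCCACATTTCCCTCGTGGACGGAGAGATCGCATAGCCTACGCCCCACGTAAGACAAGTCCGGCTTAGTACACTATCACTC-3′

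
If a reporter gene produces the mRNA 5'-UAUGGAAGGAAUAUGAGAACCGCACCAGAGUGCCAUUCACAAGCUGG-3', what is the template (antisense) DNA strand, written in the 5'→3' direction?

Replace U with T to get the coding DNA strand: TATGGAAGGAATATGAGAACCGCACCAGAGTGCCATTCACAAGCTGG. The template strand is its reverse complement (complement ATACCTTCCTTATACTCTTGGCGTGGTCTCACGGTAAGTGTTCGACC, then reverse).

5'-CCAGCTTGTGAATGGCACTCTGGTGCGGTTCTCATATTCCTTCCATA-3'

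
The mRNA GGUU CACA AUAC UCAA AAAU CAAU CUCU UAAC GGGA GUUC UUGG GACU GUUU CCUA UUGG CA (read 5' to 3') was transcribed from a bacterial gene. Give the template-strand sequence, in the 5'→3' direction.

5'-TGCCAATAGGAAACAGTCCCAAGAACTCCCGTTAAGAGATTGATTTTTGAGTATTGTGAACC-3'

Replace U with T to get the coding DNA strand: GGTTCACAATACTCAAAAATCAATCTCTTAACGGGAGTTCTTGGGACTGTTTCCTATTGGCA. The template strand is its reverse complement (complement CCAAGTGTTATGAGTTTTTAGTTAGAGAATTGCCCTCAAGAACCCTGACAAAGGATAACCGT, then reverse).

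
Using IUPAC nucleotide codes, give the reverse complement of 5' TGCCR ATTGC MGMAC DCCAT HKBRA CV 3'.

Standard pairs A↔T, G↔C; ambiguity codes pair R↔Y, M↔K, B↔V, D↔H. Complement (ACGGYTAACGKCKTGHGGTADMVYTGB), then reverse for 5'→3'.

5′-BGTYVMDATGGHGTKCKGCAATYGGCA-3′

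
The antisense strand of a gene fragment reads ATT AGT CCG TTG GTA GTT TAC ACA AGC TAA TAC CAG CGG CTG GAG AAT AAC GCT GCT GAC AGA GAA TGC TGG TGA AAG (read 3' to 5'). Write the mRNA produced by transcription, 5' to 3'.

Reading the template 3'→5' as shown, RNA polymerase pairs each base (A→U, T→A, G↔C) to build mRNA 5'→3' directly.

5'-UAAUCAGGCAACCAUCAAAUGUGUUCGAUUAUGGUCGCCGACCUCUUAUUGCGACGACUGUCUCUUACGACCACUUUC-3'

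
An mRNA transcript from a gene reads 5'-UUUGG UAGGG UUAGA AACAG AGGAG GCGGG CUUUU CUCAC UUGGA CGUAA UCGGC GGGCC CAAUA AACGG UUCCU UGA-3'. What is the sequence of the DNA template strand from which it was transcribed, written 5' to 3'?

5'-TCAAGGAACCGTTTATTGGGCCCGCCGATTACGTCCAAGTGAGAAAAGCCCGCCTCCTCTGTTTCTAACCCTACCAAA-3'

Replace U with T to get the coding DNA strand: TTTGGTAGGGTTAGAAACAGAGGAGGCGGGCTTTTCTCACTTGGACGTAATCGGCGGGCCCAATAAACGGTTCCTTGA. The template strand is its reverse complement (complement AAACCATCCCAATCTTTGTCTCCTCCGCCCGAAAAGAGTGAACCTGCATTAGCCGCCCGGGTTATTTGCCAAGGAACT, then reverse).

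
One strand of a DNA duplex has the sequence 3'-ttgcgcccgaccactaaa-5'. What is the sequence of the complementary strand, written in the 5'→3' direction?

5'-AACGCGGGCTGGTGATTT-3'

The strand is given 3'→5', so its complement runs 5'→3' in the same left-to-right order: pair each base A↔T, G↔C.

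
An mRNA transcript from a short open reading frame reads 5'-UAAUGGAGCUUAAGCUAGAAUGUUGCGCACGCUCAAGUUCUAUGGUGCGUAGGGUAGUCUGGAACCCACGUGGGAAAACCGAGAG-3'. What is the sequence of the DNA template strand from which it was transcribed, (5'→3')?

5'-CTCTCGGTTTTCCCACGTGGGTTCCAGACTACCCTACGCACCATAGAACTTGAGCGTGCGCAACATTCTAGCTTAAGCTCCATTA-3'

Replace U with T to get the coding DNA strand: TAATGGAGCTTAAGCTAGAATGTTGCGCACGCTCAAGTTCTATGGTGCGTAGGGTAGTCTGGAACCCACGTGGGAAAACCGAGAG. The template strand is its reverse complement (complement ATTACCTCGAATTCGATCTTACAACGCGTGCGAGTTCAAGATACCACGCATCCCATCAGACCTTGGGTGCACCCTTTTGGCTCTC, then reverse).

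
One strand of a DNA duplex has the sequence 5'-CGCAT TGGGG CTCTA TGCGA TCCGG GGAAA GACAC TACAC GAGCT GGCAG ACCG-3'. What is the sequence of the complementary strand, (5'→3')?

5′-CGGTCTGCCAGCTCGTGTAGTGTCTTTCCCCGGATCGCATAGAGCCCCAATGCG-3′

The complement of CGCATTGGGGCTCTATGCGATCCGGGGAAAGACACTACACGAGCTGGCAGACCG is GCGTAACCCCGAGATACGCTAGGCCCCTTTCTGTGATGTGCTCGACCGTCTGGC (A↔T, G↔C). DNA strands are antiparallel, so the complementary strand runs 3'→5'; reversing gives the 5'→3' form.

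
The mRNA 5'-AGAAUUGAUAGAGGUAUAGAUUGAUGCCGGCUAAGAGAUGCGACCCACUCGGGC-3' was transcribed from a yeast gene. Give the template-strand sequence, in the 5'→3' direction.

Replace U with T to get the coding DNA strand: AGAATTGATAGAGGTATAGATTGATGCCGGCTAAGAGATGCGACCCACTCGGGC. The template strand is its reverse complement (complement TCTTAACTATCTCCATATCTAACTACGGCCGATTCTCTACGCTGGGTGAGCCCG, then reverse).

5'-GCCCGAGTGGGTCGCATCTCTTAGCCGGCATCAATCTATACCTCTATCAATTCT-3'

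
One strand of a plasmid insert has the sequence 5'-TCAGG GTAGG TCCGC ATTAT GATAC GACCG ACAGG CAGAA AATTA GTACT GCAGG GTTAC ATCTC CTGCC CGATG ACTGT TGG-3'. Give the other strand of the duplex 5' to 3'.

5'-CCAACAGTCATCGGGCAGGAGATGTAACCCTGCAGTACTAATTTTCTGCCTGTCGGTCGTATCATAATGCGGACCTACCCTGA-3'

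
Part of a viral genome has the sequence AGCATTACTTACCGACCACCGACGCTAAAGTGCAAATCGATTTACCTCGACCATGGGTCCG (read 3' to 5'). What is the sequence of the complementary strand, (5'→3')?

The strand is given 3'→5', so its complement runs 5'→3' in the same left-to-right order: pair each base A↔T, G↔C.

5′-TCGTAATGAATGGCTGGTGGCTGCGATTTCACGTTTAGCTAAATGGAGCTGGTACCCAGGC-3′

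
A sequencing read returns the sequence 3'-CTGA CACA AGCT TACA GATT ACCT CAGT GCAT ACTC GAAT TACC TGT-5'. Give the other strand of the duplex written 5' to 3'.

5'-GACTGTGTTCGAATGTCTAATGGAGTCACGTATGAGCTTAATGGACA-3'

The strand is given 3'→5', so its complement runs 5'→3' in the same left-to-right order: pair each base A↔T, G↔C.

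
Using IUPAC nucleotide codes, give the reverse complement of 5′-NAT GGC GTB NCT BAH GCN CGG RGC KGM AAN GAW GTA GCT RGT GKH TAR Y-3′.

Standard pairs A↔T, G↔C; ambiguity codes pair R↔Y, M↔K, W↔W, B↔V, H↔D, N↔N. Complement (NTACCGCAVNGAVTDCGNGCCYCGMCKTTNCTWCATCGAYCACMDATYR), then reverse for 5'→3'.

5'-RYTADMCACYAGCTACWTCNTTKCMGCYCCGNGCDTVAGNVACGCCATN-3'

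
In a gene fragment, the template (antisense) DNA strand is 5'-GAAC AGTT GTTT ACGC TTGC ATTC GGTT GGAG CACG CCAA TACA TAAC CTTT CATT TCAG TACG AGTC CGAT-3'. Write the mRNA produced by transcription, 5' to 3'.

The mRNA has the sequence of the coding strand (reverse complement of the template) with T→U. Reverse complement of GAACAGTTGTTTACGCTTGCATTCGGTTGGAGCACGCCAATACATAACCTTTCATTTCAGTACGAGTCCGAT is ATCGGACTCGTACTGAAATGAAAGGTTATGTATTGGCGTGCTCCAACCGAATGCAAGCGTAAACAACTGTTC; then T→U.

5'-AUCGGACUCGUACUGAAAUGAAAGGUUAUGUAUUGGCGUGCUCCAACCGAAUGCAAGCGUAAACAACUGUUC-3'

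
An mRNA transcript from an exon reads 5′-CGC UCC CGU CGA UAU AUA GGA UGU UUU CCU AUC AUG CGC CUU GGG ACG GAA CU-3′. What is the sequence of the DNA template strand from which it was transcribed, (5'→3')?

5′-AGTTCCGTCCCAAGGCGCATGATAGGAAAACATCCTATATATCGACGGGAGCG-3′

Replace U with T to get the coding DNA strand: CGCTCCCGTCGATATATAGGATGTTTTCCTATCATGCGCCTTGGGACGGAACT. The template strand is its reverse complement (complement GCGAGGGCAGCTATATATCCTACAAAAGGATAGTACGCGGAACCCTGCCTTGA, then reverse).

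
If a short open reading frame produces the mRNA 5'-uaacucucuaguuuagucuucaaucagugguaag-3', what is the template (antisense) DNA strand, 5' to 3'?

Replace U with T to get the coding DNA strand: TAACTCTCTAGTTTAGTCTTCAATCAGTGGTAAG. The template strand is its reverse complement (complement ATTGAGAGATCAAATCAGAAGTTAGTCACCATTC, then reverse).

5'-CTTACCACTGATTGAAGACTAAACTAGAGAGTTA-3'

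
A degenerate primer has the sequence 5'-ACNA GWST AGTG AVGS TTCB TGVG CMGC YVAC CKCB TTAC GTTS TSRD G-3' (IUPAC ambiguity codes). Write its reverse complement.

5'-CHYSASAACGTAAVGMGGTBRGCKGCBCAVGAASCBTCACTASWCTNGT-3'

Standard pairs A↔T, G↔C; ambiguity codes pair R↔Y, M↔K, W↔W, S↔S, B↔V, D↔H, N↔N. Complement (TGNTCWSATCACTBCSAAGVACBCGKCGRBTGGMGVAATGCAASASYHC), then reverse for 5'→3'.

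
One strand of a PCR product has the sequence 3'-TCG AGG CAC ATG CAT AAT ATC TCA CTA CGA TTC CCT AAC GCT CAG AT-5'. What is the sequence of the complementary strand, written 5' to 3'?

5'-AGCTCCGTGTACGTATTATAGAGTGATGCTAAGGGATTGCGAGTCTA-3'

The strand is given 3'→5', so its complement runs 5'→3' in the same left-to-right order: pair each base A↔T, G↔C.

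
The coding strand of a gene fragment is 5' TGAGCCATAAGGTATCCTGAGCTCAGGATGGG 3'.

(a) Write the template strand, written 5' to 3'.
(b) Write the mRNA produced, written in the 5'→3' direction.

(a) The template strand is the reverse complement of the coding strand: complement ACTCGGTATTCCATAGGACTCGAGTCCTACCC, then reverse.
(b) mRNA matches the coding strand with T→U.

(a) 5'-CCCATCCTGAGCTCAGGATACCTTATGGCTCA-3'
(b) 5'-UGAGCCAUAAGGUAUCCUGAGCUCAGGAUGGG-3'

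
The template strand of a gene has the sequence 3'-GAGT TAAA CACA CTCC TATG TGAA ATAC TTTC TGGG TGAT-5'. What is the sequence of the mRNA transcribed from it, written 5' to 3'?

Reading the template 3'→5' as shown, RNA polymerase pairs each base (A→U, T→A, G↔C) to build mRNA 5'→3' directly.

5'-CUCAAUUUGUGUGAGGAUACACUUUAUGAAAGACCCACUA-3'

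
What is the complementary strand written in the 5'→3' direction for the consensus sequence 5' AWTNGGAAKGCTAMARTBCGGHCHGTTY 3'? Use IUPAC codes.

Standard pairs A↔T, G↔C; ambiguity codes pair R↔Y, M↔K, W↔W, B↔V, H↔D, N↔N. Complement (TWANCCTTMCGATKTYAVGCCDGDCAAR), then reverse for 5'→3'.

5′-RAACDGDCCGVAYTKTAGCMTTCCNAWT-3′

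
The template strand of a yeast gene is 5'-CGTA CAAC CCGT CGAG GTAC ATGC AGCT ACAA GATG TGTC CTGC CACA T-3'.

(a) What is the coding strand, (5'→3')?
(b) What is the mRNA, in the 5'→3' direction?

(a) The coding strand is the reverse complement of the template: complement GCATGTTGGGCAGCTCCATGTACGTCGATGTTCTACACAGGACGGTGTA, then reverse.
(b) mRNA has the coding-strand sequence with T→U.

(a) 5′-ATGTGGCAGGACACATCTTGTAGCTGCATGTACCTCGACGGGTTGTACG-3′
(b) 5'-AUGUGGCAGGACACAUCUUGUAGCUGCAUGUACCUCGACGGGUUGUACG-3'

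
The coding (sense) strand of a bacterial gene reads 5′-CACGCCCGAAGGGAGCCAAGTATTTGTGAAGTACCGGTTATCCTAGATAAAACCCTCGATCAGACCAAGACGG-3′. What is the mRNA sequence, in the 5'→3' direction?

5'-CACGCCCGAAGGGAGCCAAGUAUUUGUGAAGUACCGGUUAUCCUAGAUAAAACCCUCGAUCAGACCAAGACGG-3'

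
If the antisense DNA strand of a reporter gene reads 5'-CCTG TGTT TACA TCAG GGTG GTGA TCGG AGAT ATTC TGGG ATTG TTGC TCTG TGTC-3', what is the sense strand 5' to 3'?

The coding strand is complementary and antiparallel to the template: take the complement (A↔T, G↔C) and reverse.

5'-GACACAGAGCAACAATCCCAGAATATCTCCGATCACCACCCTGATGTAAACACAGG-3'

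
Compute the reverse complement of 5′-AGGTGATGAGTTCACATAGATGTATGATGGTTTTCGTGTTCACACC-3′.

5'-GGTGTGAACACGAAAACCATCATACATCTATGTGAACTCATCACCT-3'

Complement each base (A↔T, G↔C): TCCACTACTCAAGTGTATCTACATACTACCAAAAGCACAAGTGTGG. Then reverse.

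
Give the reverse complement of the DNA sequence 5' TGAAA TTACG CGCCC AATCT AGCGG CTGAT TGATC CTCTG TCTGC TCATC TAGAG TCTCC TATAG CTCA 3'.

Reading the sequence 3'→5' and pairing each base (A↔T, G↔C) gives the reverse complement directly.

5'-TGAGCTATAGGAGACTCTAGATGAGCAGACAGAGGATCAATCAGCCGCTAGATTGGGCGCGTAATTTCA-3'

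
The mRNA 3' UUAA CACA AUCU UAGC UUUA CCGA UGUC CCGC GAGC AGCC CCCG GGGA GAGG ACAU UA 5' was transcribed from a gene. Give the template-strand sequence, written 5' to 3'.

5'-AATTGTGTTAGAATCGAAATGGCTACAGGGCGCTCGTCGGGGGCCCCTCTCCTGTAAT-3'

Written 5'→3' the mRNA is AUUACAGGAGAGGGGCCCCCGACGAGCGCCCUGUAGCCAUUUCGAUUCUAACACAAUU, so the coding DNA strand is ATTACAGGAGAGGGGCCCCCGACGAGCGCCCTGTAGCCATTTCGATTCTAACACAATT. The template is its reverse complement.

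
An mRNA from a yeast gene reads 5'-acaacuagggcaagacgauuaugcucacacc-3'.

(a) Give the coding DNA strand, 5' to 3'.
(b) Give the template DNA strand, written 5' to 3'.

(a) The coding strand matches the mRNA with U→T.
(b) The template strand is the reverse complement of the coding strand.

(a) 5'-ACAACTAGGGCAAGACGATTATGCTCACACC-3'
(b) 5'-GGTGTGAGCATAATCGTCTTGCCCTAGTTGT-3'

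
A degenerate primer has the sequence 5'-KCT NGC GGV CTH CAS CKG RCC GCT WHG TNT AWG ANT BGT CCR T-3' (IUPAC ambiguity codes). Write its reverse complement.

Standard pairs A↔T, G↔C; ambiguity codes pair R↔Y, K↔M, W↔W, S↔S, B↔V, H↔D, N↔N. Complement (MGANCGCCBGADGTSGMCYGGCGAWDCANATWCTNAVCAGGYA), then reverse for 5'→3'.

5'-AYGGACVANTCWTANACDWAGCGGYCMGSTGDAGBCCGCNAGM-3'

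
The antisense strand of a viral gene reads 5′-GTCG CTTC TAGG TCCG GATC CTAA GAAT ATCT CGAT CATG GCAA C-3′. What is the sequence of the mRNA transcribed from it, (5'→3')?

The mRNA has the sequence of the coding strand (reverse complement of the template) with T→U. Reverse complement of GTCGCTTCTAGGTCCGGATCCTAAGAATATCTCGATCATGGCAAC is GTTGCCATGATCGAGATATTCTTAGGATCCGGACCTAGAAGCGAC; then T→U.

5′-GUUGCCAUGAUCGAGAUAUUCUUAGGAUCCGGACCUAGAAGCGAC-3′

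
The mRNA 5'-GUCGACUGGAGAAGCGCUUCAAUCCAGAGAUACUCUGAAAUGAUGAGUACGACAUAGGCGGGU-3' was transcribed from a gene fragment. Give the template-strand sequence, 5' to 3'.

5'-ACCCGCCTATGTCGTACTCATCATTTCAGAGTATCTCTGGATTGAAGCGCTTCTCCAGTCGAC-3'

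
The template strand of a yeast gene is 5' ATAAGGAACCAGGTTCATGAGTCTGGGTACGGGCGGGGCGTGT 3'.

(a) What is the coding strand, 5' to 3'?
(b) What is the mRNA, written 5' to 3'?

(a) 5′-ACACGCCCCGCCCGTACCCAGACTCATGAACCTGGTTCCTTAT-3′
(b) 5'-ACACGCCCCGCCCGUACCCAGACUCAUGAACCUGGUUCCUUAU-3'

(a) The coding strand is the reverse complement of the template: complement TATTCCTTGGTCCAAGTACTCAGACCCATGCCCGCCCCGCACA, then reverse.
(b) mRNA has the coding-strand sequence with T→U.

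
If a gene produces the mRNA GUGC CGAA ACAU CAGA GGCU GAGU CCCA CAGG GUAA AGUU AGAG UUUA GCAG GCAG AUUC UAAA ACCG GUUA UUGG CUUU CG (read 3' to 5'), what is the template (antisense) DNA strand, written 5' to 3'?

5'-CACGGCTTTGTAGTCTCCGACTCAGGGTGTCCCATTTCAATCTCAAATCGTCCGTCTAAGATTTTGGCCAATAACCGAAAGC-3'

Written 5'→3' the mRNA is GCUUUCGGUUAUUGGCCAAAAUCUUAGACGGACGAUUUGAGAUUGAAAUGGGACACCCUGAGUCGGAGACUACAAAGCCGUG, so the coding DNA strand is GCTTTCGGTTATTGGCCAAAATCTTAGACGGACGATTTGAGATTGAAATGGGACACCCTGAGTCGGAGACTACAAAGCCGTG. The template is its reverse complement.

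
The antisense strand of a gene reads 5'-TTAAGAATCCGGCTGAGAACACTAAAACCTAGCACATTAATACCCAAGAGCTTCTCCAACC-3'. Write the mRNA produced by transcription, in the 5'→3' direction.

The mRNA has the sequence of the coding strand (reverse complement of the template) with T→U. Reverse complement of TTAAGAATCCGGCTGAGAACACTAAAACCTAGCACATTAATACCCAAGAGCTTCTCCAACC is GGTTGGAGAAGCTCTTGGGTATTAATGTGCTAGGTTTTAGTGTTCTCAGCCGGATTCTTAA; then T→U.

5'-GGUUGGAGAAGCUCUUGGGUAUUAAUGUGCUAGGUUUUAGUGUUCUCAGCCGGAUUCUUAA-3'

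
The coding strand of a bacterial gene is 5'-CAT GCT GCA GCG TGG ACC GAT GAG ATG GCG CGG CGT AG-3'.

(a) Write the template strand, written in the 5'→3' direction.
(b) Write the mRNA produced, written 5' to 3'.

(a) 5'-CTACGCCGCGCCATCTCATCGGTCCACGCTGCAGCATG-3'
(b) 5'-CAUGCUGCAGCGUGGACCGAUGAGAUGGCGCGGCGUAG-3'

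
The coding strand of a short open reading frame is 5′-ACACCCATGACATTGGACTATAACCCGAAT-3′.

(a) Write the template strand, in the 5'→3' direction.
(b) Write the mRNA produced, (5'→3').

(a) The template strand is the reverse complement of the coding strand: complement TGTGGGTACTGTAACCTGATATTGGGCTTA, then reverse.
(b) mRNA matches the coding strand with T→U.

(a) 5'-ATTCGGGTTATAGTCCAATGTCATGGGTGT-3'
(b) 5'-ACACCCAUGACAUUGGACUAUAACCCGAAU-3'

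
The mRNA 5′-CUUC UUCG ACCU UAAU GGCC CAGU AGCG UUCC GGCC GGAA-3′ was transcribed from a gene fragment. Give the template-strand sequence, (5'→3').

5'-TTCCGGCCGGAACGCTACTGGGCCATTAAGGTCGAAGAAG-3'

Replace U with T to get the coding DNA strand: CTTCTTCGACCTTAATGGCCCAGTAGCGTTCCGGCCGGAA. The template strand is its reverse complement (complement GAAGAAGCTGGAATTACCGGGTCATCGCAAGGCCGGCCTT, then reverse).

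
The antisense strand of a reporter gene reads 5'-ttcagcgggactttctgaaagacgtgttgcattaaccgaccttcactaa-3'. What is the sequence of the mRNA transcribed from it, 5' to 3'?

5'-UUAGUGAAGGUCGGUUAAUGCAACACGUCUUUCAGAAAGUCCCGCUGAA-3'

The mRNA has the sequence of the coding strand (reverse complement of the template) with T→U. Reverse complement of TTCAGCGGGACTTTCTGAAAGACGTGTTGCATTAACCGACCTTCACTAA is TTAGTGAAGGTCGGTTAATGCAACACGTCTTTCAGAAAGTCCCGCTGAA; then T→U.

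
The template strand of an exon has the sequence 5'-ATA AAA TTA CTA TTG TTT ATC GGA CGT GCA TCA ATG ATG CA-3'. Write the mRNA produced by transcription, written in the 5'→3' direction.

5'-UGCAUCAUUGAUGCACGUCCGAUAAACAAUAGUAAUUUUAU-3'

RNA polymerase reads the template 3'→5' and synthesizes mRNA 5'→3' by base-pairing (A→U, T→A, G↔C). The complement of the template is TATTTTAATGATAACAAATAGCCTGCACGTAGTTACTACGT; antiparallel, so 5'→3' the coding strand is TGCATCATTGATGCACGTCCGATAAACAATAGTAATTTTAT. Replace T with U for the mRNA.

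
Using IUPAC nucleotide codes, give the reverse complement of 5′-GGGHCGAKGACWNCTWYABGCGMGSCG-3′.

Standard pairs A↔T, G↔C; ambiguity codes pair Y↔R, M↔K, W↔W, S↔S, B↔V, H↔D, N↔N. Complement (CCCDGCTMCTGWNGAWRTVCGCKCSGC), then reverse for 5'→3'.

5'-CGSCKCGCVTRWAGNWGTCMTCGDCCC-3'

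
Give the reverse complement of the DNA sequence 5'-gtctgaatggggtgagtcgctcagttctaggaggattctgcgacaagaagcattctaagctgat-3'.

5'-ATCAGCTTAGAATGCTTCTTGTCGCAGAATCCTCCTAGAACTGAGCGACTCACCCCATTCAGAC-3'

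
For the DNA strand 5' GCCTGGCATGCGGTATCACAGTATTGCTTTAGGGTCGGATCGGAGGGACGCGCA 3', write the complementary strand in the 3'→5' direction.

3'-CGGACCGTACGCCATAGTGTCATAACGAAATCCCAGCCTAGCCTCCCTGCGCGT-5'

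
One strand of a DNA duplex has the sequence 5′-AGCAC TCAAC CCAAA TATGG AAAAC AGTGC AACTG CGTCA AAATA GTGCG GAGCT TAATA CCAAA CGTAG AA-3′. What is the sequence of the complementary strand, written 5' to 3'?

5'-TTCTACGTTTGGTATTAAGCTCCGCACTATTTTGACGCAGTTGCACTGTTTTCCATATTTGGGTTGAGTGCT-3'

Pairing A↔T and G↔C gives TCGTGAGTTGGGTTTATACCTTTTGTCACGTTGACGCAGTTTTATCACGCCTCGAATTATGGTTTGCATCTT, running 3'→5'. Reverse for the 5'→3' convention.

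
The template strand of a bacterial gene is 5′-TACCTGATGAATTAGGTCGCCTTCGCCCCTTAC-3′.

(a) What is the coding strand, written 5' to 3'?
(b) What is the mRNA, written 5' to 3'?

(a) The coding strand is the reverse complement of the template: complement ATGGACTACTTAATCCAGCGGAAGCGGGGAATG, then reverse.
(b) mRNA has the coding-strand sequence with T→U.

(a) 5'-GTAAGGGGCGAAGGCGACCTAATTCATCAGGTA-3'
(b) 5'-GUAAGGGGCGAAGGCGACCUAAUUCAUCAGGUA-3'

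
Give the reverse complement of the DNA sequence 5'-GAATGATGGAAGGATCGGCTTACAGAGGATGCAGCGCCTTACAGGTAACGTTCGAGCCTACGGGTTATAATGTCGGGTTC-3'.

Complement each base (A↔T, G↔C): CTTACTACCTTCCTAGCCGAATGTCTCCTACGTCGCGGAATGTCCATTGCAAGCTCGGATGCCCAATATTACAGCCCAAG. Then reverse.

5'-GAACCCGACATTATAACCCGTAGGCTCGAACGTTACCTGTAAGGCGCTGCATCCTCTGTAAGCCGATCCTTCCATCATTC-3'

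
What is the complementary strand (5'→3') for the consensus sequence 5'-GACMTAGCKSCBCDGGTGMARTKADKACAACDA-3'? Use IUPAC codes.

Standard pairs A↔T, G↔C; ambiguity codes pair R↔Y, M↔K, S↔S, B↔V, D↔H. Complement (CTGKATCGMSGVGHCCACKTYAMTHMTGTTGHT), then reverse for 5'→3'.

5'-THGTTGTMHTMAYTKCACCHGVGSMGCTAKGTC-3'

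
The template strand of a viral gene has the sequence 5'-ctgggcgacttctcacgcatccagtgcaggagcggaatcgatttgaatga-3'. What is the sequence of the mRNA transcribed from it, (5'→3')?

5'-UCAUUCAAAUCGAUUCCGCUCCUGCACUGGAUGCGUGAGAAGUCGCCCAG-3'

RNA polymerase reads the template 3'→5' and synthesizes mRNA 5'→3' by base-pairing (A→U, T→A, G↔C). The complement of the template is GACCCGCTGAAGAGTGCGTAGGTCACGTCCTCGCCTTAGCTAAACTTACT; antiparallel, so 5'→3' the coding strand is TCATTCAAATCGATTCCGCTCCTGCACTGGATGCGTGAGAAGTCGCCCAG. Replace T with U for the mRNA.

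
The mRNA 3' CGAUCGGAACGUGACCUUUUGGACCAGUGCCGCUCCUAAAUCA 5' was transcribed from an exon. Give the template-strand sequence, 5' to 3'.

Written 5'→3' the mRNA is ACUAAAUCCUCGCCGUGACCAGGUUUUCCAGUGCAAGGCUAGC, so the coding DNA strand is ACTAAATCCTCGCCGTGACCAGGTTTTCCAGTGCAAGGCTAGC. The template is its reverse complement.

5'-GCTAGCCTTGCACTGGAAAACCTGGTCACGGCGAGGATTTAGT-3'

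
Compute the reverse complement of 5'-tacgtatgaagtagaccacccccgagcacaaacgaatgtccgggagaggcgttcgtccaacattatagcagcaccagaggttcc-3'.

Reading the sequence 3'→5' and pairing each base (A↔T, G↔C) gives the reverse complement directly.

5'-GGAACCTCTGGTGCTGCTATAATGTTGGACGAACGCCTCTCCCGGACATTCGTTTGTGCTCGGGGGTGGTCTACTTCATACGTA-3'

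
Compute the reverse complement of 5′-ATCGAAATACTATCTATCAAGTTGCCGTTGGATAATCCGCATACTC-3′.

Reading the sequence 3'→5' and pairing each base (A↔T, G↔C) gives the reverse complement directly.

5′-GAGTATGCGGATTATCCAACGGCAACTTGATAGATAGTATTTCGAT-3′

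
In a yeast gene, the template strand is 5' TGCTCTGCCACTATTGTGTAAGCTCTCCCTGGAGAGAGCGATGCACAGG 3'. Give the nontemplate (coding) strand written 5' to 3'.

The coding strand is complementary and antiparallel to the template: take the complement (A↔T, G↔C) and reverse.

5'-CCTGTGCATCGCTCTCTCCAGGGAGAGCTTACACAATAGTGGCAGAGCA-3'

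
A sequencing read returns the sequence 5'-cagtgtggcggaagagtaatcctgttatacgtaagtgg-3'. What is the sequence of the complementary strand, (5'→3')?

Pairing A↔T and G↔C gives GTCACACCGCCTTCTCATTAGGACAATATGCATTCACC, running 3'→5'. Reverse for the 5'→3' convention.

5'-CCACTTACGTATAACAGGATTACTCTTCCGCCACACTG-3'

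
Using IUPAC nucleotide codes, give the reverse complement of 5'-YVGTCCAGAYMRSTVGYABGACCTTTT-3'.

5'-AAAAGGTCVTRCBASYKRTCTGGACBR-3'

Standard pairs A↔T, G↔C; ambiguity codes pair R↔Y, M↔K, S↔S, B↔V. Complement (RBCAGGTCTRKYSABCRTVCTGGAAAA), then reverse for 5'→3'.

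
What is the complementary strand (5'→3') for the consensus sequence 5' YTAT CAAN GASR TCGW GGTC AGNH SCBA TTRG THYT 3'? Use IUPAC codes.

Standard pairs A↔T, G↔C; ambiguity codes pair R↔Y, W↔W, S↔S, B↔V, H↔D, N↔N. Complement (RATAGTTNCTSYAGCWCCAGTCNDSGVTAAYCADRA), then reverse for 5'→3'.

5'-ARDACYAATVGSDNCTGACCWCGAYSTCNTTGATAR-3'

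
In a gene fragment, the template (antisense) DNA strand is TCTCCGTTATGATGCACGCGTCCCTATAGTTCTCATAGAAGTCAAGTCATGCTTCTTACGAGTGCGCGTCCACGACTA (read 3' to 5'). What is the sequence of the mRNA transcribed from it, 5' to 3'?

Reading the template 3'→5' as shown, RNA polymerase pairs each base (A→U, T→A, G↔C) to build mRNA 5'→3' directly.

5'-AGAGGCAAUACUACGUGCGCAGGGAUAUCAAGAGUAUCUUCAGUUCAGUACGAAGAAUGCUCACGCGCAGGUGCUGAU-3'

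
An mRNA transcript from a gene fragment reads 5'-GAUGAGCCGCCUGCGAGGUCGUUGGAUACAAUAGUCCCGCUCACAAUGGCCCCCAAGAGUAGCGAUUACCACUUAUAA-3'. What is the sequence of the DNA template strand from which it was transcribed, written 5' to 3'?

5′-TTATAAGTGGTAATCGCTACTCTTGGGGGCCATTGTGAGCGGGACTATTGTATCCAACGACCTCGCAGGCGGCTCATC-3′

Replace U with T to get the coding DNA strand: GATGAGCCGCCTGCGAGGTCGTTGGATACAATAGTCCCGCTCACAATGGCCCCCAAGAGTAGCGATTACCACTTATAA. The template strand is its reverse complement (complement CTACTCGGCGGACGCTCCAGCAACCTATGTTATCAGGGCGAGTGTTACCGGGGGTTCTCATCGCTAATGGTGAATATT, then reverse).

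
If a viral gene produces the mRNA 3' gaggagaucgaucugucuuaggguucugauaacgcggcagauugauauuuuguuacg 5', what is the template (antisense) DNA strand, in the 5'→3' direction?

5′-CTCCTCTAGCTAGACAGAATCCCAAGACTATTGCGCCGTCTAACTATAAAACAATGC-3′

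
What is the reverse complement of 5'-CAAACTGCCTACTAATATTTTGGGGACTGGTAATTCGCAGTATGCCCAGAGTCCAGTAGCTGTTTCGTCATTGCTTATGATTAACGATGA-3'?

Complement each base (A↔T, G↔C): GTTTGACGGATGATTATAAAACCCCTGACCATTAAGCGTCATACGGGTCTCAGGTCATCGACAAAGCAGTAACGAATACTAATTGCTACT. Then reverse.

5'-TCATCGTTAATCATAAGCAATGACGAAACAGCTACTGGACTCTGGGCATACTGCGAATTACCAGTCCCCAAAATATTAGTAGGCAGTTTG-3'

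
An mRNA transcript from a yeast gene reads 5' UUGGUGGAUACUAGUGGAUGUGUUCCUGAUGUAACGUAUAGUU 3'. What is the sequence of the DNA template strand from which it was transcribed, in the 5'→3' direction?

Replace U with T to get the coding DNA strand: TTGGTGGATACTAGTGGATGTGTTCCTGATGTAACGTATAGTT. The template strand is its reverse complement (complement AACCACCTATGATCACCTACACAAGGACTACATTGCATATCAA, then reverse).

5'-AACTATACGTTACATCAGGAACACATCCACTAGTATCCACCAA-3'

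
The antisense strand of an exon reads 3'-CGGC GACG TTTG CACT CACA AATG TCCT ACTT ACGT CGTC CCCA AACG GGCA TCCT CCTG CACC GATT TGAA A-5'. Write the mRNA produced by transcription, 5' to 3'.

5'-GCCGCUGCAAACGUGAGUGUUUACAGGAUGAAUGCAGCAGGGGUUUGCCCGUAGGAGGACGUGGCUAAACUUU-3'

Reading the template 3'→5' as shown, RNA polymerase pairs each base (A→U, T→A, G↔C) to build mRNA 5'→3' directly.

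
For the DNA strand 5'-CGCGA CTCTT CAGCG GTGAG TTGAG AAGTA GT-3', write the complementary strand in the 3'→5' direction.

Base-pairing A↔T, G↔C gives the complement. The complementary strand is antiparallel, so paired with a 5'→3' strand it runs 3'→5'.

3'-GCGCTGAGAAGTCGCCACTCAACTCTTCATCA-5'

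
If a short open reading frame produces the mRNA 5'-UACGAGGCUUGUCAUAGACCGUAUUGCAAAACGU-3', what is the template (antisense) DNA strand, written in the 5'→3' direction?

Replace U with T to get the coding DNA strand: TACGAGGCTTGTCATAGACCGTATTGCAAAACGT. The template strand is its reverse complement (complement ATGCTCCGAACAGTATCTGGCATAACGTTTTGCA, then reverse).

5'-ACGTTTTGCAATACGGTCTATGACAAGCCTCGTA-3'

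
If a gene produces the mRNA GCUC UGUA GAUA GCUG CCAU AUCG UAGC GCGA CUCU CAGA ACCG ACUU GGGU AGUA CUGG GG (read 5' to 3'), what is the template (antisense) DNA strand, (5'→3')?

Replace U with T to get the coding DNA strand: GCTCTGTAGATAGCTGCCATATCGTAGCGCGACTCTCAGAACCGACTTGGGTAGTACTGGGG. The template strand is its reverse complement (complement CGAGACATCTATCGACGGTATAGCATCGCGCTGAGAGTCTTGGCTGAACCCATCATGACCCC, then reverse).

5'-CCCCAGTACTACCCAAGTCGGTTCTGAGAGTCGCGCTACGATATGGCAGCTATCTACAGAGC-3'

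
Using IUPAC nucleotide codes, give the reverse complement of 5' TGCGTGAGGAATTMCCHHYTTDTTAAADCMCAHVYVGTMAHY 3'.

5′-RDTKACBRBDTGKGHTTTAAHAARDDGGKAATTCCTCACGCA-3′

Standard pairs A↔T, G↔C; ambiguity codes pair Y↔R, M↔K, D↔H, V↔B. Complement (ACGCACTCCTTAAKGGDDRAAHAATTTHGKGTDBRBCAKTDR), then reverse for 5'→3'.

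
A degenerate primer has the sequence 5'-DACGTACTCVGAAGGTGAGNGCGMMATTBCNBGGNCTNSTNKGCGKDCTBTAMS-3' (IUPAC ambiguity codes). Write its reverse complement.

Standard pairs A↔T, G↔C; ambiguity codes pair M↔K, S↔S, B↔V, D↔H, N↔N. Complement (HTGCATGAGBCTTCCACTCNCGCKKTAAVGNVCCNGANSANMCGCMHGAVATKS), then reverse for 5'→3'.

5'-SKTAVAGHMCGCMNASNAGNCCVNGVAATKKCGCNCTCACCTTCBGAGTACGTH-3'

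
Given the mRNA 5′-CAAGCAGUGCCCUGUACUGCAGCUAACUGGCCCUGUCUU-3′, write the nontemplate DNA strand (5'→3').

5′-CAAGCAGTGCCCTGTACTGCAGCTAACTGGCCCTGTCTT-3′

The coding DNA strand has the same 5'→3' sequence as the mRNA with U replaced by T.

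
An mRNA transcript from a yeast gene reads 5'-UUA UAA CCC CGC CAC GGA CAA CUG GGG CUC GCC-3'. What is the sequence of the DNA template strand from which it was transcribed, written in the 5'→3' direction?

Replace U with T to get the coding DNA strand: TTATAACCCCGCCACGGACAACTGGGGCTCGCC. The template strand is its reverse complement (complement AATATTGGGGCGGTGCCTGTTGACCCCGAGCGG, then reverse).

5'-GGCGAGCCCCAGTTGTCCGTGGCGGGGTTATAA-3'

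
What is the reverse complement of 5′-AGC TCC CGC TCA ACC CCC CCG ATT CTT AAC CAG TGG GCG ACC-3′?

5'-GGTCGCCCACTGGTTAAGAATCGGGGGGGTTGAGCGGGAGCT-3'

Reading the sequence 3'→5' and pairing each base (A↔T, G↔C) gives the reverse complement directly.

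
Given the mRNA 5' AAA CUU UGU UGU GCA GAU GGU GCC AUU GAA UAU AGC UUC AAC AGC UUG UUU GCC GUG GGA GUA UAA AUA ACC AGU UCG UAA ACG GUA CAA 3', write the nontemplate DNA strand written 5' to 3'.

5'-AAACTTTGTTGTGCAGATGGTGCCATTGAATATAGCTTCAACAGCTTGTTTGCCGTGGGAGTATAAATAACCAGTTCGTAAACGGTACAA-3'

The coding DNA strand has the same 5'→3' sequence as the mRNA with U replaced by T.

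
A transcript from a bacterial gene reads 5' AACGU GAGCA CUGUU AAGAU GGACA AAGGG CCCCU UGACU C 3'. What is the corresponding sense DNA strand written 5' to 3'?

The coding DNA strand has the same 5'→3' sequence as the mRNA with U replaced by T.

5'-AACGTGAGCACTGTTAAGATGGACAAAGGGCCCCTTGACTC-3'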